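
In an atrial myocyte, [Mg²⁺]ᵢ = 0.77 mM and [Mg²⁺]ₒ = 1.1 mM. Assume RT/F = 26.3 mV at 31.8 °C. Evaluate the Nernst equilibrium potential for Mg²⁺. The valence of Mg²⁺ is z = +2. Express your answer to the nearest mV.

5 mV

E = (26.3/z) · ln([Mg²⁺]_out/[Mg²⁺]_in) with z = +2.
= (26.3/2) · ln(1.1/0.77) = 13.15 · ln(1.429)
= 13.15 · (0.3567) = 4.69 mV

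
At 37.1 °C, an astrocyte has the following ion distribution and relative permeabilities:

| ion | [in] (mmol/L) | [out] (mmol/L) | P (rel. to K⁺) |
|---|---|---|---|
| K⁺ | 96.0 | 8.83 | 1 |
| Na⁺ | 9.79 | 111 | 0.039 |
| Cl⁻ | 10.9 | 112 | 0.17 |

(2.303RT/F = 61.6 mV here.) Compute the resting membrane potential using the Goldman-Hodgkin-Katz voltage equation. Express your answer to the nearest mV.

Vm = 61.6 · log₁₀[(Σ P·[cation]ₒ + Σ P·[anion]ᵢ) / (Σ P·[cation]ᵢ + Σ P·[anion]ₒ)]
Numerator = 1×8.83 + 0.039×111 + 0.17×10.9 = 15.01
Denominator = 1×96.0 + 0.039×9.79 + 0.17×112 = 115.4
Vm = 61.6 · log₁₀(0.13006) = 61.6 × (-0.8858) = -54.57 mV

-55 mV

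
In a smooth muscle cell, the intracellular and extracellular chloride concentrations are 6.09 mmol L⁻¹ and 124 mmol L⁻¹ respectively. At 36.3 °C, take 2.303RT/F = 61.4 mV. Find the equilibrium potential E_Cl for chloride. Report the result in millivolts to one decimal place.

-80.4 mV

E = (61.4/z) · log₁₀([Cl⁻]_out/[Cl⁻]_in) with z = -1.
For an anion, dividing by z = -1 reverses the sign.
= (61.4/-1) · log₁₀(124/6.09) = -61.40 · log₁₀(20.36)
= -61.40 · (1.3088) = -80.36 mV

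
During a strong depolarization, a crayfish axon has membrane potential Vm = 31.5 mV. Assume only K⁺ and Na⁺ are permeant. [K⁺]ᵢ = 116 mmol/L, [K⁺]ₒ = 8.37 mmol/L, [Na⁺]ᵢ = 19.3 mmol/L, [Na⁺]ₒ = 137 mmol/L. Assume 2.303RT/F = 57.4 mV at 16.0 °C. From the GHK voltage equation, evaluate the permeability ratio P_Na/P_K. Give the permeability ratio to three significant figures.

5.85

Let α = P_Na/P_K. GHK: Vm = 57.4·log₁₀[(Kₒ + α·Naₒ)/(Kᵢ + α·Naᵢ)].
10^(Vm/57.4) = 10^(31.5/57.4) = 3.5382
So 3.5382·(Kᵢ + α·Naᵢ) = Kₒ + α·Naₒ → α = (3.5382·116.0 − 8.37) / (137.0 − 3.5382·19.3)
α = (410.4 − 8.37) / (137.0 − 68.29) = 402.1/68.71 = 5.851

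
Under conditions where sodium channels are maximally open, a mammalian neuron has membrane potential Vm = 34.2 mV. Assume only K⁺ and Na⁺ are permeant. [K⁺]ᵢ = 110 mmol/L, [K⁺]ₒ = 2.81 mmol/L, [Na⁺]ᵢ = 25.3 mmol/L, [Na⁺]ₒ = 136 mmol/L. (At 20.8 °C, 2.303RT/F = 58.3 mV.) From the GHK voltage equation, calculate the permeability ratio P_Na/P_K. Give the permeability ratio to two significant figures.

11

Let α = P_Na/P_K. GHK: Vm = 58.3·log₁₀[(Kₒ + α·Naₒ)/(Kᵢ + α·Naᵢ)].
10^(Vm/58.3) = 10^(34.2/58.3) = 3.8603
So 3.8603·(Kᵢ + α·Naᵢ) = Kₒ + α·Naₒ → α = (3.8603·110.0 − 2.81) / (136.0 − 3.8603·25.3)
α = (424.6 − 2.81) / (136.0 − 97.67) = 421.8/38.33 = 11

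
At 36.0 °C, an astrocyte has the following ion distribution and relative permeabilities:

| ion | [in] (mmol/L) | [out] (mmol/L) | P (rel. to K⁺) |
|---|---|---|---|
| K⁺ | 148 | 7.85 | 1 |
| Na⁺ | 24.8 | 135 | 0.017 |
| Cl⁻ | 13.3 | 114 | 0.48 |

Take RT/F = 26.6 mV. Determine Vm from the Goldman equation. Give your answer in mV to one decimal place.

-66.7 mV

Vm = 26.6 · ln[(Σ P·[cation]ₒ + Σ P·[anion]ᵢ) / (Σ P·[cation]ᵢ + Σ P·[anion]ₒ)]
Numerator = 1×7.85 + 0.017×135 + 0.48×13.3 = 16.53
Denominator = 1×148 + 0.017×24.8 + 0.48×114 = 203.1
Vm = 26.6 · ln(0.081367) = 26.6 × (-2.5088) = -66.73 mV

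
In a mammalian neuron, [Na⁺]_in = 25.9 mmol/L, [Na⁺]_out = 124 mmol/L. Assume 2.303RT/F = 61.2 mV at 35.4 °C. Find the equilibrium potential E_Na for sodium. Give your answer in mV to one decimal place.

41.6 mV

E = (61.2/z) · log₁₀([Na⁺]_out/[Na⁺]_in) with z = +1.
= (61.2/1) · log₁₀(124/25.9) = 61.20 · log₁₀(4.788)
= 61.20 · (0.6801) = 41.62 mV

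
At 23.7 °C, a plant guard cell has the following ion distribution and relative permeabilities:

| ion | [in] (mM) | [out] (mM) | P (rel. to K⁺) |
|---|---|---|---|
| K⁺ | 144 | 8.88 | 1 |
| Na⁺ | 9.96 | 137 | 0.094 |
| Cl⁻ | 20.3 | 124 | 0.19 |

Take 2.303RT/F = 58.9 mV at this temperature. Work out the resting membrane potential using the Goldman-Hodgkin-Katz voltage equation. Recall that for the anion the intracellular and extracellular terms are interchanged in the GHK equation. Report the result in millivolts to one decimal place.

Vm = 58.9 · log₁₀[(Σ P·[cation]ₒ + Σ P·[anion]ᵢ) / (Σ P·[cation]ᵢ + Σ P·[anion]ₒ)]
Numerator = 1×8.88 + 0.094×137 + 0.19×20.3 = 25.62
Denominator = 1×144 + 0.094×9.96 + 0.19×124 = 168.5
Vm = 58.9 · log₁₀(0.15202) = 58.9 × (-0.8181) = -48.19 mV

-48.2 mV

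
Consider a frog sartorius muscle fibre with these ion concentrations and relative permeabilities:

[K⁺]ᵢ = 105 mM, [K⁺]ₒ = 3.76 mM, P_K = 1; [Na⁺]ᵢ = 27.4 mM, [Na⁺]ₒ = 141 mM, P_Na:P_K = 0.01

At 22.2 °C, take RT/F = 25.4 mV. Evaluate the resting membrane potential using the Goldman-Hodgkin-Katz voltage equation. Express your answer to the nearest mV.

Vm = 25.4 · ln[(Σ P·[cation]ₒ + Σ P·[anion]ᵢ) / (Σ P·[cation]ᵢ + Σ P·[anion]ₒ)]
Numerator = 1×3.76 + 0.01×141 = 5.17
Denominator = 1×105 + 0.01×27.4 = 105.3
Vm = 25.4 · ln(0.04911) = 25.4 × (-3.0137) = -76.55 mV

-77 mV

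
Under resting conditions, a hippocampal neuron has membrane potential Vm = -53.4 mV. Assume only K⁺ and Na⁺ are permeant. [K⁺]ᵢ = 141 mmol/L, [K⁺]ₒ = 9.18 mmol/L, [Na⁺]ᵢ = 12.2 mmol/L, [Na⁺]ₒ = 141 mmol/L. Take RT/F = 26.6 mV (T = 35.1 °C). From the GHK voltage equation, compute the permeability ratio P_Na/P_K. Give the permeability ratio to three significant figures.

0.0700

Let α = P_Na/P_K. GHK: Vm = 26.6·ln[(Kₒ + α·Naₒ)/(Kᵢ + α·Naᵢ)].
e^(Vm/26.6) = e^(-53.4/26.6) = 0.13432
So 0.13432·(Kᵢ + α·Naᵢ) = Kₒ + α·Naₒ → α = (0.13432·141.0 − 9.18) / (141.0 − 0.13432·12.2)
α = (18.94 − 9.18) / (141.0 − 1.639) = 9.759/139.4 = 0.07003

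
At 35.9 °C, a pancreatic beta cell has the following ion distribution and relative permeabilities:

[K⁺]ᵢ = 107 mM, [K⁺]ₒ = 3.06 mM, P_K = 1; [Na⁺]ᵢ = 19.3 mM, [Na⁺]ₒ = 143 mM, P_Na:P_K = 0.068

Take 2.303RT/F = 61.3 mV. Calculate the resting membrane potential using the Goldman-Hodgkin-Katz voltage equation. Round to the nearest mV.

-57 mV

Vm = 61.3 · log₁₀[(Σ P·[cation]ₒ + Σ P·[anion]ᵢ) / (Σ P·[cation]ᵢ + Σ P·[anion]ₒ)]
Numerator = 1×3.06 + 0.068×143 = 12.78
Denominator = 1×107 + 0.068×19.3 = 108.3
Vm = 61.3 · log₁₀(0.11803) = 61.3 × (-0.9280) = -56.89 mV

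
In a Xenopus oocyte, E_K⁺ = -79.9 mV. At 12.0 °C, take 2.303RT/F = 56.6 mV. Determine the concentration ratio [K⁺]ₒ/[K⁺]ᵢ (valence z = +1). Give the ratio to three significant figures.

log₁₀([out]/[in]) = E·z/(56.6) = -79.9 × 1 / 56.6 = -1.4117
[out]/[in] = 10^(-1.4117) = 0.03876

0.0388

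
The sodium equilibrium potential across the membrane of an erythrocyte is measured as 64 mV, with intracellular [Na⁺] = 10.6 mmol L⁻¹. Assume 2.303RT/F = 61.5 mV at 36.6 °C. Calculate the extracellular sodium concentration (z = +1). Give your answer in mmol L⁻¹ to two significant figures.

120 mmol L⁻¹

Nernst: E = (61.5/1) · log₁₀([out]/[in]), so log₁₀([out]/[in]) = 64.0 × 1 / 61.5 = 1.0407.
[out]/[in] = 10^(1.0407) = 10.98.
[out] = 10.98 × 10.6 = 116.4 mmol L⁻¹.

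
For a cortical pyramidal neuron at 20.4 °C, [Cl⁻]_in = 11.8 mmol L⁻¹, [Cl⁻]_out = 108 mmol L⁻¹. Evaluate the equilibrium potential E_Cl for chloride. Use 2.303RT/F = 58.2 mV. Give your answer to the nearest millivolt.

E = (58.2/z) · log₁₀([Cl⁻]_out/[Cl⁻]_in) with z = -1.
For an anion, dividing by z = -1 reverses the sign.
= (58.2/-1) · log₁₀(108/11.8) = -58.20 · log₁₀(9.153)
= -58.20 · (0.9615) = -55.96 mV

-56 mV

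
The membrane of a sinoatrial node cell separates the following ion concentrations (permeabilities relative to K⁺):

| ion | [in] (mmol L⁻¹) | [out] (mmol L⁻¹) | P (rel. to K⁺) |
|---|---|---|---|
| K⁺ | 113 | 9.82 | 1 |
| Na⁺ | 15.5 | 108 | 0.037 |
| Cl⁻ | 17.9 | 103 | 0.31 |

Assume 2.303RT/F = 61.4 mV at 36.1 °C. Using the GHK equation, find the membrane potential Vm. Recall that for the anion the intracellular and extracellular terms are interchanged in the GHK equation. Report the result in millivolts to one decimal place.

-53.8 mV

Vm = 61.4 · log₁₀[(Σ P·[cation]ₒ + Σ P·[anion]ᵢ) / (Σ P·[cation]ᵢ + Σ P·[anion]ₒ)]
Numerator = 1×9.82 + 0.037×108 + 0.31×17.9 = 19.37
Denominator = 1×113 + 0.037×15.5 + 0.31×103 = 145.5
Vm = 61.4 · log₁₀(0.13309) = 61.4 × (-0.8759) = -53.78 mV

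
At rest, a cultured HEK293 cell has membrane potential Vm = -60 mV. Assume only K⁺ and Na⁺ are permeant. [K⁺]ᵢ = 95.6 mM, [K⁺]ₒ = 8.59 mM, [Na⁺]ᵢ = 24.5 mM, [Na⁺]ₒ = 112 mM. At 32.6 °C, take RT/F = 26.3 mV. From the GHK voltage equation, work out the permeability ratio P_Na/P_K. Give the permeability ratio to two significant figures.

0.011

Let α = P_Na/P_K. GHK: Vm = 26.3·ln[(Kₒ + α·Naₒ)/(Kᵢ + α·Naᵢ)].
e^(Vm/26.3) = e^(-60.0/26.3) = 0.10214
So 0.10214·(Kᵢ + α·Naᵢ) = Kₒ + α·Naₒ → α = (0.10214·95.6 − 8.59) / (112.0 − 0.10214·24.5)
α = (9.765 − 8.59) / (112.0 − 2.503) = 1.175/109.5 = 0.01073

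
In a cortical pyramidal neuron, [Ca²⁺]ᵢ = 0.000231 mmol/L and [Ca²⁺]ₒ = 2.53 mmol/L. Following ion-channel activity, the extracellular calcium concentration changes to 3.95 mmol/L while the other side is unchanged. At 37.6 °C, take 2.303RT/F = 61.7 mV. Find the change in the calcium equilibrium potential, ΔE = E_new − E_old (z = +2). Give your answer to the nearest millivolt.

E_old = (61.7/2)·log₁₀(2.53/0.000231) = 124.62 mV
E_new = (61.7/2)·log₁₀(3.95/0.000231) = 130.59 mV
ΔE = 130.59 − (124.62) = 5.97 mV

6 mV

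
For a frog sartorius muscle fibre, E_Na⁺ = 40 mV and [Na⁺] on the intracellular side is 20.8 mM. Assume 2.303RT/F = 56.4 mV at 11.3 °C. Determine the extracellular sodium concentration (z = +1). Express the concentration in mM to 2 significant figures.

Nernst: E = (56.4/1) · log₁₀([out]/[in]), so log₁₀([out]/[in]) = 40.0 × 1 / 56.4 = 0.7092.
[out]/[in] = 10^(0.7092) = 5.119.
[out] = 5.119 × 20.8 = 106.5 mM.

110 mM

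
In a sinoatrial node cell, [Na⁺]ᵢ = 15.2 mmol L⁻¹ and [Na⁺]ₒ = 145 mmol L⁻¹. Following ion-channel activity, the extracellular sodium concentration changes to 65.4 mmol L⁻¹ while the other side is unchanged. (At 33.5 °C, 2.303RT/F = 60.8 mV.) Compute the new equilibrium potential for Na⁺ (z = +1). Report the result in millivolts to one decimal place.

After the shift: [Na⁺]_out = 65.4, [Na⁺]_in = 15.2 mmol L⁻¹.
E_new = (60.8/1)·log₁₀(65.4/15.2) = 60.80 · (0.6337) = 38.53 mV

38.5 mV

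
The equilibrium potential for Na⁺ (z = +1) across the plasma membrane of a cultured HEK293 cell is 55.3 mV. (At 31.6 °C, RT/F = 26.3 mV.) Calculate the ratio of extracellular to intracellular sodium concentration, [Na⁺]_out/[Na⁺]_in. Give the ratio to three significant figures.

8.19

ln([out]/[in]) = E·z/(26.3) = 55.3 × 1 / 26.3 = 2.1027
[out]/[in] = e^(2.1027) = 8.188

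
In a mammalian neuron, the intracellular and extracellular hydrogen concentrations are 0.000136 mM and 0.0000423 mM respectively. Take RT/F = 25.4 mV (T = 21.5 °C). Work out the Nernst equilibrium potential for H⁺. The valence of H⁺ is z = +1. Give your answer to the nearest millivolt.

E = (25.4/z) · ln([H⁺]_out/[H⁺]_in) with z = +1.
= (25.4/1) · ln(0.0000423/0.000136) = 25.40 · ln(0.311)
= 25.40 · (-1.1679) = -29.66 mV

-30 mV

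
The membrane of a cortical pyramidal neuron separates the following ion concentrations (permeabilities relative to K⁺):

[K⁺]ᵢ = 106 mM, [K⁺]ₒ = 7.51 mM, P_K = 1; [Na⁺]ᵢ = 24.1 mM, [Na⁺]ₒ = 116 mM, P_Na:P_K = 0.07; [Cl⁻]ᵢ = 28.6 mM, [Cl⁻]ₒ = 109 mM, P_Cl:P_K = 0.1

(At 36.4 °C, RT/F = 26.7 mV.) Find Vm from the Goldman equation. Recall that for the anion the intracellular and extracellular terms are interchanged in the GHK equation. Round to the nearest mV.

-50 mV

Vm = 26.7 · ln[(Σ P·[cation]ₒ + Σ P·[anion]ᵢ) / (Σ P·[cation]ᵢ + Σ P·[anion]ₒ)]
Numerator = 1×7.51 + 0.07×116 + 0.1×28.6 = 18.49
Denominator = 1×106 + 0.07×24.1 + 0.1×109 = 118.6
Vm = 26.7 · ln(0.15592) = 26.7 × (-1.8584) = -49.62 mV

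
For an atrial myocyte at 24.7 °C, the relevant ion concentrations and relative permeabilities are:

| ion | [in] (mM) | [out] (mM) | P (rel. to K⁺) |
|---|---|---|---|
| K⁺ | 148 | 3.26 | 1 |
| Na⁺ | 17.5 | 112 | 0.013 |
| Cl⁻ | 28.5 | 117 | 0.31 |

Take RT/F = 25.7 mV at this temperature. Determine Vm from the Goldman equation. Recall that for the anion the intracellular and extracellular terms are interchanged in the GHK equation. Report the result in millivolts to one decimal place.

Vm = 25.7 · ln[(Σ P·[cation]ₒ + Σ P·[anion]ᵢ) / (Σ P·[cation]ᵢ + Σ P·[anion]ₒ)]
Numerator = 1×3.26 + 0.013×112 + 0.31×28.5 = 13.55
Denominator = 1×148 + 0.013×17.5 + 0.31×117 = 184.5
Vm = 25.7 · ln(0.073448) = 25.7 × (-2.6112) = -67.11 mV

-67.1 mV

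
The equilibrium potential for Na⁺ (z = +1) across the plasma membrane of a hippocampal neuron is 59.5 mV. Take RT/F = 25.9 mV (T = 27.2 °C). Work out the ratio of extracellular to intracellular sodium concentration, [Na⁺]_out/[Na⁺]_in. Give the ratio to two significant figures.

9.9

ln([out]/[in]) = E·z/(25.9) = 59.5 × 1 / 25.9 = 2.2973
[out]/[in] = e^(2.2973) = 9.947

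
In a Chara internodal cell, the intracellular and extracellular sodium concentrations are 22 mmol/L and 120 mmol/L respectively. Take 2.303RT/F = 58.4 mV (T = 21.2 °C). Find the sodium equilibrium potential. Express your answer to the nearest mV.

43 mV

E = (58.4/z) · log₁₀([Na⁺]_out/[Na⁺]_in) with z = +1.
= (58.4/1) · log₁₀(120/22) = 58.40 · log₁₀(5.455)
= 58.40 · (0.7368) = 43.03 mV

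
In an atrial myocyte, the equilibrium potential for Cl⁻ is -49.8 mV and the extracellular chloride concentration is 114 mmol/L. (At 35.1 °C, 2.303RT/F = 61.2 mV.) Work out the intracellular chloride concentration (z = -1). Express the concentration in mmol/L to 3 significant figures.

Nernst: E = (61.2/-1) · log₁₀([out]/[in]), so log₁₀([out]/[in]) = -49.8 × -1 / 61.2 = 0.8137.
[out]/[in] = 10^(0.8137) = 6.512.
[in] = 114 / 6.512 = 17.51 mmol/L.

17.5 mmol/L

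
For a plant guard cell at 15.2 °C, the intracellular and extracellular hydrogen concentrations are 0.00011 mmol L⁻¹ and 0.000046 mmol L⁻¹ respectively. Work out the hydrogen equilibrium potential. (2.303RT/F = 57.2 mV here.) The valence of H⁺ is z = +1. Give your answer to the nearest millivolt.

E = (57.2/z) · log₁₀([H⁺]_out/[H⁺]_in) with z = +1.
= (57.2/1) · log₁₀(0.000046/0.00011) = 57.20 · log₁₀(0.4182)
= 57.20 · (-0.3786) = -21.66 mV

-22 mV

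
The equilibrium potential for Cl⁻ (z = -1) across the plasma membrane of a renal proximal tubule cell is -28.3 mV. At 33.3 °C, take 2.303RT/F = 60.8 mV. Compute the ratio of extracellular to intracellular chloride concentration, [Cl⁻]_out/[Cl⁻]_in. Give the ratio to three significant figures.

2.92

log₁₀([out]/[in]) = E·z/(60.8) = -28.3 × -1 / 60.8 = 0.4655
[out]/[in] = 10^(0.4655) = 2.921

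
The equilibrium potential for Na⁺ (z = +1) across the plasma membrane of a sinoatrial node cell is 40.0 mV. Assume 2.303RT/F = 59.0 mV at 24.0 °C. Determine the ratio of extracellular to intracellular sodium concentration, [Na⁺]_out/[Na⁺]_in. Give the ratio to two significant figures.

log₁₀([out]/[in]) = E·z/(59.0) = 40.0 × 1 / 59.0 = 0.6780
[out]/[in] = 10^(0.6780) = 4.764

4.8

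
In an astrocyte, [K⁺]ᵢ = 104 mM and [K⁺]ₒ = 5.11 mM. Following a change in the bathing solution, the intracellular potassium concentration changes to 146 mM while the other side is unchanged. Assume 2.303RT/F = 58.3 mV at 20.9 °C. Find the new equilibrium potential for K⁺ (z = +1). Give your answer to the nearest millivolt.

After the shift: [K⁺]_out = 5.11, [K⁺]_in = 146 mM.
E_new = (58.3/1)·log₁₀(5.11/146) = 58.30 · (-1.4559) = -84.88 mV

-85 mV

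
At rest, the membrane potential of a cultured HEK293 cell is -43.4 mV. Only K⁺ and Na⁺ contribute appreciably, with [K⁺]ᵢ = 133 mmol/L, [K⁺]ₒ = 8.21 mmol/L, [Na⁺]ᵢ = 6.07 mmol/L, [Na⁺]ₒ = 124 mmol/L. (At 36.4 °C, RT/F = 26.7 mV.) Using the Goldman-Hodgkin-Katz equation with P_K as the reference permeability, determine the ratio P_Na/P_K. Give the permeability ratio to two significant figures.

Let α = P_Na/P_K. GHK: Vm = 26.7·ln[(Kₒ + α·Naₒ)/(Kᵢ + α·Naᵢ)].
e^(Vm/26.7) = e^(-43.4/26.7) = 0.19682
So 0.19682·(Kᵢ + α·Naᵢ) = Kₒ + α·Naₒ → α = (0.19682·133.0 − 8.21) / (124.0 − 0.19682·6.07)
α = (26.18 − 8.21) / (124.0 − 1.195) = 17.97/122.8 = 0.1463

0.15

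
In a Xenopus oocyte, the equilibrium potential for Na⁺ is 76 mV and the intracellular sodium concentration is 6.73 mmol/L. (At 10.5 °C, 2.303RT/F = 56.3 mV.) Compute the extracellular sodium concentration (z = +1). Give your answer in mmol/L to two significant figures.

150 mmol/L

Nernst: E = (56.3/1) · log₁₀([out]/[in]), so log₁₀([out]/[in]) = 76.0 × 1 / 56.3 = 1.3499.
[out]/[in] = 10^(1.3499) = 22.38.
[out] = 22.38 × 6.73 = 150.6 mmol/L.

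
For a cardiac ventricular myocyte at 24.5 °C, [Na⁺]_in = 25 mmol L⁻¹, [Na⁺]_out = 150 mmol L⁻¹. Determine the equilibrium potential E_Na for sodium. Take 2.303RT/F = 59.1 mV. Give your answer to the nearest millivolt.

E = (59.1/z) · log₁₀([Na⁺]_out/[Na⁺]_in) with z = +1.
= (59.1/1) · log₁₀(150/25) = 59.10 · log₁₀(6)
= 59.10 · (0.7782) = 45.99 mV

46 mV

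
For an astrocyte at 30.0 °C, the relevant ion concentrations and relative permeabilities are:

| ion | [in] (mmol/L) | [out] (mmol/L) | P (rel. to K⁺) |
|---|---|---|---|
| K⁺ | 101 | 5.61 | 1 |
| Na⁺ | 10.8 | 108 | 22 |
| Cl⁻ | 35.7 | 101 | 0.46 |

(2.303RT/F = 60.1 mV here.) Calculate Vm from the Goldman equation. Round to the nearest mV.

Vm = 60.1 · log₁₀[(Σ P·[cation]ₒ + Σ P·[anion]ᵢ) / (Σ P·[cation]ᵢ + Σ P·[anion]ₒ)]
Numerator = 1×5.61 + 22×108 + 0.46×35.7 = 2398
Denominator = 1×101 + 22×10.8 + 0.46×101 = 385.1
Vm = 60.1 · log₁₀(6.2277) = 60.1 × (0.7943) = 47.74 mV

48 mV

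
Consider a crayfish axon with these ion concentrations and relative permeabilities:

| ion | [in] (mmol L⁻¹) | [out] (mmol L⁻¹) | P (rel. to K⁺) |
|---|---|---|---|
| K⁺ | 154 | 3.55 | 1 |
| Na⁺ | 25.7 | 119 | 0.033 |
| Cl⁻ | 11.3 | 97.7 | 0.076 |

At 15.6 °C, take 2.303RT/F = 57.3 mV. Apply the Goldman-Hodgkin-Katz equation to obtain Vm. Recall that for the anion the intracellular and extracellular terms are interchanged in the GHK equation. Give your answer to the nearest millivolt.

Vm = 57.3 · log₁₀[(Σ P·[cation]ₒ + Σ P·[anion]ᵢ) / (Σ P·[cation]ᵢ + Σ P·[anion]ₒ)]
Numerator = 1×3.55 + 0.033×119 + 0.076×11.3 = 8.336
Denominator = 1×154 + 0.033×25.7 + 0.076×97.7 = 162.3
Vm = 57.3 · log₁₀(0.051369) = 57.3 × (-1.2893) = -73.88 mV

-74 mV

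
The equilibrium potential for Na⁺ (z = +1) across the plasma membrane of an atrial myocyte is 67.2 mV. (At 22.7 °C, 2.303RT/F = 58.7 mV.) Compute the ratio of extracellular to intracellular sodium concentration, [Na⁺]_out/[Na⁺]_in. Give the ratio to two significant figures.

14

log₁₀([out]/[in]) = E·z/(58.7) = 67.2 × 1 / 58.7 = 1.1448
[out]/[in] = 10^(1.1448) = 13.96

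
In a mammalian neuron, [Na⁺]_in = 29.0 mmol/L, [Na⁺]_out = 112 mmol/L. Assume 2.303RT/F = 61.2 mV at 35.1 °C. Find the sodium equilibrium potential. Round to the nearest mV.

36 mV

E = (61.2/z) · log₁₀([Na⁺]_out/[Na⁺]_in) with z = +1.
= (61.2/1) · log₁₀(112/29.0) = 61.20 · log₁₀(3.862)
= 61.20 · (0.5868) = 35.91 mV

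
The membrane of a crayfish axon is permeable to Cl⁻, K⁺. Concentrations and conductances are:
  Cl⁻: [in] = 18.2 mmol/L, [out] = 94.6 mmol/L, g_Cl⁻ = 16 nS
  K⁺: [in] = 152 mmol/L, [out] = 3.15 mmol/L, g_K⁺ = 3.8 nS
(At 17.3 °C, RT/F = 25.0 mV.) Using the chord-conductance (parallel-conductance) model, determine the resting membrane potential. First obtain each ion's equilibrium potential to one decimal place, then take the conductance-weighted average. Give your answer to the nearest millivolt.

E_Cl⁻ = (25.0/-1)·ln(94.6/18.2) = -41.2 mV
E_K⁺ = (25.0/1)·ln(3.15/152) = -96.9 mV
Vm = (Σ gᵢEᵢ)/(Σ gᵢ) = (16·-41.2 + 3.8·-96.9) / (16 + 3.8)
= -1027.42 / 19.8 = -51.89 mV

-52 mV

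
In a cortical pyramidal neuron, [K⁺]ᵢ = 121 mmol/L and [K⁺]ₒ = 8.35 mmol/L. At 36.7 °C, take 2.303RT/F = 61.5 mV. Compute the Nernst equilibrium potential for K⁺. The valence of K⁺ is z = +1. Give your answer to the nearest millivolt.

-71 mV

E = (61.5/z) · log₁₀([K⁺]_out/[K⁺]_in) with z = +1.
= (61.5/1) · log₁₀(8.35/121) = 61.50 · log₁₀(0.06901)
= 61.50 · (-1.1611) = -71.41 mV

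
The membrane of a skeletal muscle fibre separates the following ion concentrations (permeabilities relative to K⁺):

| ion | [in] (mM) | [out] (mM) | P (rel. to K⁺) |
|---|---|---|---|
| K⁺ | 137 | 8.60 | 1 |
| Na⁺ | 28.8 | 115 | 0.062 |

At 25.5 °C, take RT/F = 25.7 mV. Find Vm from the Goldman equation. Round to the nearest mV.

Vm = 25.7 · ln[(Σ P·[cation]ₒ + Σ P·[anion]ᵢ) / (Σ P·[cation]ᵢ + Σ P·[anion]ₒ)]
Numerator = 1×8.60 + 0.062×115 = 15.73
Denominator = 1×137 + 0.062×28.8 = 138.8
Vm = 25.7 · ln(0.11334) = 25.7 × (-2.1774) = -55.96 mV

-56 mV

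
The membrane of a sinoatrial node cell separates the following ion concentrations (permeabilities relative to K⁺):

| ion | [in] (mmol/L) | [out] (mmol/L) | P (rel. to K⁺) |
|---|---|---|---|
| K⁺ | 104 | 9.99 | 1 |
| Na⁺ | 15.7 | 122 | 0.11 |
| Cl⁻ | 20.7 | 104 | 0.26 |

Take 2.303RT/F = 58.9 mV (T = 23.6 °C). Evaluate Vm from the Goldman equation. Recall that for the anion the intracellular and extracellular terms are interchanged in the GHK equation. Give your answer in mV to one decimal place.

Vm = 58.9 · log₁₀[(Σ P·[cation]ₒ + Σ P·[anion]ᵢ) / (Σ P·[cation]ᵢ + Σ P·[anion]ₒ)]
Numerator = 1×9.99 + 0.11×122 + 0.26×20.7 = 28.79
Denominator = 1×104 + 0.11×15.7 + 0.26×104 = 132.8
Vm = 58.9 · log₁₀(0.21686) = 58.9 × (-0.6638) = -39.10 mV

-39.1 mV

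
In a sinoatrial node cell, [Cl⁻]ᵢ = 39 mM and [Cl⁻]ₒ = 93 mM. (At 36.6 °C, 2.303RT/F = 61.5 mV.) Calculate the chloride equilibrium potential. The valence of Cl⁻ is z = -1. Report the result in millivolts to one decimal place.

E = (61.5/z) · log₁₀([Cl⁻]_out/[Cl⁻]_in) with z = -1.
For an anion, dividing by z = -1 reverses the sign.
= (61.5/-1) · log₁₀(93/39) = -61.50 · log₁₀(2.385)
= -61.50 · (0.3774) = -23.21 mV

-23.2 mV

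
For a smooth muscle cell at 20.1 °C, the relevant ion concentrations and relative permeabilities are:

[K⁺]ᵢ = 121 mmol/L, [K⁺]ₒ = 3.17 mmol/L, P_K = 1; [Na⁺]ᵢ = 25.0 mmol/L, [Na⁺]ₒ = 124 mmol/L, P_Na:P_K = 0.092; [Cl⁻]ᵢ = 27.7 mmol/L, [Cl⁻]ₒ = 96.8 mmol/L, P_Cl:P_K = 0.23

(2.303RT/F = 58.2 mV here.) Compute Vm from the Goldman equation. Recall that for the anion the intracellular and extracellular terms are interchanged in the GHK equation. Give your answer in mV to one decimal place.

Vm = 58.2 · log₁₀[(Σ P·[cation]ₒ + Σ P·[anion]ᵢ) / (Σ P·[cation]ᵢ + Σ P·[anion]ₒ)]
Numerator = 1×3.17 + 0.092×124 + 0.23×27.7 = 20.95
Denominator = 1×121 + 0.092×25.0 + 0.23×96.8 = 145.6
Vm = 58.2 · log₁₀(0.14392) = 58.2 × (-0.8419) = -49.00 mV

-49.0 mV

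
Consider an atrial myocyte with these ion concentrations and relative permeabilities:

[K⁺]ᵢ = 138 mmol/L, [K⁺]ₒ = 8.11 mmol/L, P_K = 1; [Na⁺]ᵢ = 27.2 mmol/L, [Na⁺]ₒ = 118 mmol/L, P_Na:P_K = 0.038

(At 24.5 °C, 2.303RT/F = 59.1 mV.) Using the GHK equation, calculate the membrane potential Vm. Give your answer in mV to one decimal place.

Vm = 59.1 · log₁₀[(Σ P·[cation]ₒ + Σ P·[anion]ᵢ) / (Σ P·[cation]ᵢ + Σ P·[anion]ₒ)]
Numerator = 1×8.11 + 0.038×118 = 12.59
Denominator = 1×138 + 0.038×27.2 = 139
Vm = 59.1 · log₁₀(0.090582) = 59.1 × (-1.0430) = -61.64 mV

-61.6 mV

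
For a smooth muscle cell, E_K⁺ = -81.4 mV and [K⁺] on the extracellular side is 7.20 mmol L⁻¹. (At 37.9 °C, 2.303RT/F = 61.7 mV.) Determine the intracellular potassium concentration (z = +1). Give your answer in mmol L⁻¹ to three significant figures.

Nernst: E = (61.7/1) · log₁₀([out]/[in]), so log₁₀([out]/[in]) = -81.4 × 1 / 61.7 = -1.3193.
[out]/[in] = 10^(-1.3193) = 0.04794.
[in] = 7.20 / 0.04794 = 150.2 mmol L⁻¹.

150 mmol L⁻¹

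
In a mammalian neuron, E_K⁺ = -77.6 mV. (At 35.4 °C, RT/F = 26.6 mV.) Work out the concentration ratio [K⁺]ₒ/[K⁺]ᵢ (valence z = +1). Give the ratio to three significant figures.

ln([out]/[in]) = E·z/(26.6) = -77.6 × 1 / 26.6 = -2.9173
[out]/[in] = e^(-2.9173) = 0.05408

0.0541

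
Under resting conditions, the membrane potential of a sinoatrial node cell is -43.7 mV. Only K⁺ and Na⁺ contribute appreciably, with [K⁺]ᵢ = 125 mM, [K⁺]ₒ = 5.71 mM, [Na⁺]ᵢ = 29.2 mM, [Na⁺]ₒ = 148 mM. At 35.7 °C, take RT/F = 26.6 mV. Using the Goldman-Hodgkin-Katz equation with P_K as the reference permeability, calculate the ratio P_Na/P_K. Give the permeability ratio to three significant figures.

Let α = P_Na/P_K. GHK: Vm = 26.6·ln[(Kₒ + α·Naₒ)/(Kᵢ + α·Naᵢ)].
e^(Vm/26.6) = e^(-43.7/26.6) = 0.19343
So 0.19343·(Kᵢ + α·Naᵢ) = Kₒ + α·Naₒ → α = (0.19343·125.0 − 5.71) / (148.0 − 0.19343·29.2)
α = (24.18 − 5.71) / (148.0 − 5.648) = 18.47/142.4 = 0.1297

0.130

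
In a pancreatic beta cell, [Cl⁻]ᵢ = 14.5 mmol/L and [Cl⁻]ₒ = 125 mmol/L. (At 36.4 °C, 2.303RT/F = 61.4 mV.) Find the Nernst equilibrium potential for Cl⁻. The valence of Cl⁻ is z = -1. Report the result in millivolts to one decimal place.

-57.4 mV

E = (61.4/z) · log₁₀([Cl⁻]_out/[Cl⁻]_in) with z = -1.
For an anion, dividing by z = -1 reverses the sign.
= (61.4/-1) · log₁₀(125/14.5) = -61.40 · log₁₀(8.621)
= -61.40 · (0.9355) = -57.44 mV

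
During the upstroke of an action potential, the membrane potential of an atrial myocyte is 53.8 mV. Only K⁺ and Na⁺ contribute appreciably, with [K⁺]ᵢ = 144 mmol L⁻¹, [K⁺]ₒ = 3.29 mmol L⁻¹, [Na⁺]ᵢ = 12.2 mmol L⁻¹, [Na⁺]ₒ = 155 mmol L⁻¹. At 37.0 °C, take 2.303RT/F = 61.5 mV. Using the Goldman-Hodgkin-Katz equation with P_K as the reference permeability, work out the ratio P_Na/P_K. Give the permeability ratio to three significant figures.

16.9

Let α = P_Na/P_K. GHK: Vm = 61.5·log₁₀[(Kₒ + α·Naₒ)/(Kᵢ + α·Naᵢ)].
10^(Vm/61.5) = 10^(53.8/61.5) = 7.4954
So 7.4954·(Kᵢ + α·Naᵢ) = Kₒ + α·Naₒ → α = (7.4954·144.0 − 3.29) / (155.0 − 7.4954·12.2)
α = (1079 − 3.29) / (155.0 − 91.44) = 1076/63.56 = 16.93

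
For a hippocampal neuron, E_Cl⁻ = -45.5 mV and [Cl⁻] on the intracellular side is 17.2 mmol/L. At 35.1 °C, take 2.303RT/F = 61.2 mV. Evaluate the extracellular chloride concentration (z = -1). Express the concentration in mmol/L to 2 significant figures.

Nernst: E = (61.2/-1) · log₁₀([out]/[in]), so log₁₀([out]/[in]) = -45.5 × -1 / 61.2 = 0.7435.
[out]/[in] = 10^(0.7435) = 5.539.
[out] = 5.539 × 17.2 = 95.28 mmol/L.

95 mmol/L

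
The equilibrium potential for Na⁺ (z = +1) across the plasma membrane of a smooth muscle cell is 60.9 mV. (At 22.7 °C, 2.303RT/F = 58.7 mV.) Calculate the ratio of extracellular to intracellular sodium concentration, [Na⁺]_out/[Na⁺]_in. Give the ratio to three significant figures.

10.9

log₁₀([out]/[in]) = E·z/(58.7) = 60.9 × 1 / 58.7 = 1.0375
[out]/[in] = 10^(1.0375) = 10.9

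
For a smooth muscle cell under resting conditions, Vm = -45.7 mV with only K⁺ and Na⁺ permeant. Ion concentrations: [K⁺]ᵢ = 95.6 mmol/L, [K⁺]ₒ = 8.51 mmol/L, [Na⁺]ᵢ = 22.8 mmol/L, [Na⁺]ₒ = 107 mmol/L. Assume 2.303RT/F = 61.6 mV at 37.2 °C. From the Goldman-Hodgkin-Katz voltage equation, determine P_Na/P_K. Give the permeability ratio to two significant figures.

Let α = P_Na/P_K. GHK: Vm = 61.6·log₁₀[(Kₒ + α·Naₒ)/(Kᵢ + α·Naᵢ)].
10^(Vm/61.6) = 10^(-45.7/61.6) = 0.18118
So 0.18118·(Kᵢ + α·Naᵢ) = Kₒ + α·Naₒ → α = (0.18118·95.6 − 8.51) / (107.0 − 0.18118·22.8)
α = (17.32 − 8.51) / (107.0 − 4.131) = 8.811/102.9 = 0.08565

0.086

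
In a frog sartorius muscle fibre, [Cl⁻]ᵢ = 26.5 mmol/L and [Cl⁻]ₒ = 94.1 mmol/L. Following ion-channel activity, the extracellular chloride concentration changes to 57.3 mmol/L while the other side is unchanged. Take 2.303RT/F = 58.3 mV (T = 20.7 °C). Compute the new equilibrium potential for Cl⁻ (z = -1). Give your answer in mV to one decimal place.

After the shift: [Cl⁻]_out = 57.3, [Cl⁻]_in = 26.5 mmol/L.
E_new = (58.3/-1)·log₁₀(57.3/26.5) = -58.30 · (0.3349) = -19.53 mV

-19.5 mV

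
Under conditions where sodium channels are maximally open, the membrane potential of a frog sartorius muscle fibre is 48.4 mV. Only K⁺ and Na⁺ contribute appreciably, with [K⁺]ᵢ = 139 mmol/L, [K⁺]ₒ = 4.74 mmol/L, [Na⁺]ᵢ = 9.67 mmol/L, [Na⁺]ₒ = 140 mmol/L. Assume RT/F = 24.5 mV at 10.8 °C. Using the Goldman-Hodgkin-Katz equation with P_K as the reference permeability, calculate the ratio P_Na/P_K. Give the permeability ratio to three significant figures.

14.2

Let α = P_Na/P_K. GHK: Vm = 24.5·ln[(Kₒ + α·Naₒ)/(Kᵢ + α·Naᵢ)].
e^(Vm/24.5) = e^(48.4/24.5) = 7.2103
So 7.2103·(Kᵢ + α·Naᵢ) = Kₒ + α·Naₒ → α = (7.2103·139.0 − 4.74) / (140.0 − 7.2103·9.67)
α = (1002 − 4.74) / (140.0 − 69.72) = 997.5/70.28 = 14.19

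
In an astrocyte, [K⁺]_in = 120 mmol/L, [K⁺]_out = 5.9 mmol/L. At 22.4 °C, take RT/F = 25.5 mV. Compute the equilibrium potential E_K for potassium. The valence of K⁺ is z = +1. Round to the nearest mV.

E = (25.5/z) · ln([K⁺]_out/[K⁺]_in) with z = +1.
= (25.5/1) · ln(5.9/120) = 25.50 · ln(0.04917)
= 25.50 · (-3.0125) = -76.82 mV

-77 mV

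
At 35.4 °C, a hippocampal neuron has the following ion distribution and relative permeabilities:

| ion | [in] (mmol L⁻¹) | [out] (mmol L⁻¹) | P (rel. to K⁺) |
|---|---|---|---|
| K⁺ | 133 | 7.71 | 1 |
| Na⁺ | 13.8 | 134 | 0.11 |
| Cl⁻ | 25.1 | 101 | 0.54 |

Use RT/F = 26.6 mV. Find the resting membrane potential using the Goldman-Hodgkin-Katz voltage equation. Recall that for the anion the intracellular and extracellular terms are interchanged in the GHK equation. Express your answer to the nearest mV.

-44 mV

Vm = 26.6 · ln[(Σ P·[cation]ₒ + Σ P·[anion]ᵢ) / (Σ P·[cation]ᵢ + Σ P·[anion]ₒ)]
Numerator = 1×7.71 + 0.11×134 + 0.54×25.1 = 36
Denominator = 1×133 + 0.11×13.8 + 0.54×101 = 189.1
Vm = 26.6 · ln(0.19044) = 26.6 × (-1.6584) = -44.11 mV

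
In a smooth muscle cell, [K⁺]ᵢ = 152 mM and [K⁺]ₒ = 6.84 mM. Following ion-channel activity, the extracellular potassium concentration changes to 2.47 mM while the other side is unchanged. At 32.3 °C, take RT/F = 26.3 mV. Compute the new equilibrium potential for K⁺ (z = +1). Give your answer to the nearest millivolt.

-108 mV

After the shift: [K⁺]_out = 2.47, [K⁺]_in = 152 mM.
E_new = (26.3/1)·ln(2.47/152) = 26.30 · (-4.1197) = -108.35 mV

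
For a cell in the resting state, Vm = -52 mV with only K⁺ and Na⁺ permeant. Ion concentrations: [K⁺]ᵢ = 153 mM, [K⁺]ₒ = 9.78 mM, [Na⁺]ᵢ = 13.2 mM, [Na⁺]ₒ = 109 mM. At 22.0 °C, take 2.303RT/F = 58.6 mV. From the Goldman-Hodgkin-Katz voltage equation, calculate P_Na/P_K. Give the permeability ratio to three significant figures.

Let α = P_Na/P_K. GHK: Vm = 58.6·log₁₀[(Kₒ + α·Naₒ)/(Kᵢ + α·Naᵢ)].
10^(Vm/58.6) = 10^(-52.0/58.6) = 0.12961
So 0.12961·(Kᵢ + α·Naᵢ) = Kₒ + α·Naₒ → α = (0.12961·153.0 − 9.78) / (109.0 − 0.12961·13.2)
α = (19.83 − 9.78) / (109.0 − 1.711) = 10.05/107.3 = 0.09367

0.0937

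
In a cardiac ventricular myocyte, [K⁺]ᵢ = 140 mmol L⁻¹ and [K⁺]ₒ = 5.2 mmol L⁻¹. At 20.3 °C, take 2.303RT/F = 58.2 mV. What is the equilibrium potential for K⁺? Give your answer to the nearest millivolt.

-83 mV

E = (58.2/z) · log₁₀([K⁺]_out/[K⁺]_in) with z = +1.
= (58.2/1) · log₁₀(5.2/140) = 58.20 · log₁₀(0.03714)
= 58.20 · (-1.4301) = -83.23 mV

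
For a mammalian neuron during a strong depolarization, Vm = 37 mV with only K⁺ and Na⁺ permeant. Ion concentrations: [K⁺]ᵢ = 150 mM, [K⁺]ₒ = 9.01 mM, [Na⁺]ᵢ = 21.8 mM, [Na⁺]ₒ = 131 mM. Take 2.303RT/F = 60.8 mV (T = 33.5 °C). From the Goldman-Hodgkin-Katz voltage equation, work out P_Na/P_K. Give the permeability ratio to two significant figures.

Let α = P_Na/P_K. GHK: Vm = 60.8·log₁₀[(Kₒ + α·Naₒ)/(Kᵢ + α·Naᵢ)].
10^(Vm/60.8) = 10^(37.0/60.8) = 4.0602
So 4.0602·(Kᵢ + α·Naᵢ) = Kₒ + α·Naₒ → α = (4.0602·150.0 − 9.01) / (131.0 − 4.0602·21.8)
α = (609 − 9.01) / (131.0 − 88.51) = 600/42.49 = 14.12

14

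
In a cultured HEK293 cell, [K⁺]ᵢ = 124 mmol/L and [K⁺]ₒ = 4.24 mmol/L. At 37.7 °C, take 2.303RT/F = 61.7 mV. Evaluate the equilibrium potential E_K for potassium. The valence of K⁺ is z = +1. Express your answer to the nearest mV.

-90 mV

E = (61.7/z) · log₁₀([K⁺]_out/[K⁺]_in) with z = +1.
= (61.7/1) · log₁₀(4.24/124) = 61.70 · log₁₀(0.03419)
= 61.70 · (-1.4661) = -90.46 mV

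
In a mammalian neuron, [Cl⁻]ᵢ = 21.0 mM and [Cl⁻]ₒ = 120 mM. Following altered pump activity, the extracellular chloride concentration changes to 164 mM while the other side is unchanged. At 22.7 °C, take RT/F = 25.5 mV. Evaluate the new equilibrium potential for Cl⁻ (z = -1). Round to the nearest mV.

After the shift: [Cl⁻]_out = 164, [Cl⁻]_in = 21.0 mM.
E_new = (25.5/-1)·ln(164/21.0) = -25.50 · (2.0553) = -52.41 mV

-52 mV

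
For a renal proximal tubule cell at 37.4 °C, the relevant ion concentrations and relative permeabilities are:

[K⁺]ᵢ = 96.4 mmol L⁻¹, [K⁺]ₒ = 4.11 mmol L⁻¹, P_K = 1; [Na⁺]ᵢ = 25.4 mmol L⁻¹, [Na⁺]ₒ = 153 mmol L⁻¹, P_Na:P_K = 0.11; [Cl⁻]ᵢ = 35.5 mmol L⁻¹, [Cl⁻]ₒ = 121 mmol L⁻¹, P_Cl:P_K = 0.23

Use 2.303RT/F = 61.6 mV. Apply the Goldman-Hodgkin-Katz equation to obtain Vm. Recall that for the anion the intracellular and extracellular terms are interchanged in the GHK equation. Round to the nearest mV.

-39 mV

Vm = 61.6 · log₁₀[(Σ P·[cation]ₒ + Σ P·[anion]ᵢ) / (Σ P·[cation]ᵢ + Σ P·[anion]ₒ)]
Numerator = 1×4.11 + 0.11×153 + 0.23×35.5 = 29.11
Denominator = 1×96.4 + 0.11×25.4 + 0.23×121 = 127
Vm = 61.6 · log₁₀(0.22913) = 61.6 × (-0.6399) = -39.42 mV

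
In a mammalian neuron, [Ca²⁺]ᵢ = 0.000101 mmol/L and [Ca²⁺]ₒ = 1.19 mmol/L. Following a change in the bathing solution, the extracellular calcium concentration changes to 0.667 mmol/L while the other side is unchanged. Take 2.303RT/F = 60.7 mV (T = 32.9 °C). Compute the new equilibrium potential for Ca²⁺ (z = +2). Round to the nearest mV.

116 mV

After the shift: [Ca²⁺]_out = 0.667, [Ca²⁺]_in = 0.000101 mmol/L.
E_new = (60.7/2)·log₁₀(0.667/0.000101) = 30.35 · (3.8198) = 115.93 mV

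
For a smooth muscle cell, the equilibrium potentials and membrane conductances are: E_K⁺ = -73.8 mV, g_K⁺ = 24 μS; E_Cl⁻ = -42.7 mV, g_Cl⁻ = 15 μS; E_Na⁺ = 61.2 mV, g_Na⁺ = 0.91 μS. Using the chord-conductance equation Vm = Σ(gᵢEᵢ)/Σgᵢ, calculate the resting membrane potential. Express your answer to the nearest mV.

Σ gᵢEᵢ = 24·(-73.8) + 15·(-42.7) + 0.91·(61.2) = -2356.01
Σ gᵢ = 24 + 15 + 0.91 = 39.91
Vm = -2356.01 / 39.91 = -59.03 mV

-59 mV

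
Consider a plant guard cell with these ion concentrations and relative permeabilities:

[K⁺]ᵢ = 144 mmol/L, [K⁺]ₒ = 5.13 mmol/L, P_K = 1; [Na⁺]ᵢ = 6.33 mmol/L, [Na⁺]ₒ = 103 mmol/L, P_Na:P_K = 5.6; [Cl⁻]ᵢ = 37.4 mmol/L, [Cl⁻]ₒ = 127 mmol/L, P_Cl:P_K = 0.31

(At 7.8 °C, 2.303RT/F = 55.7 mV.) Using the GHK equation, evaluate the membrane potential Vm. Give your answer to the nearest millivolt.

Vm = 55.7 · log₁₀[(Σ P·[cation]ₒ + Σ P·[anion]ᵢ) / (Σ P·[cation]ᵢ + Σ P·[anion]ₒ)]
Numerator = 1×5.13 + 5.6×103 + 0.31×37.4 = 593.5
Denominator = 1×144 + 5.6×6.33 + 0.31×127 = 218.8
Vm = 55.7 · log₁₀(2.7124) = 55.7 × (0.4334) = 24.14 mV

24 mV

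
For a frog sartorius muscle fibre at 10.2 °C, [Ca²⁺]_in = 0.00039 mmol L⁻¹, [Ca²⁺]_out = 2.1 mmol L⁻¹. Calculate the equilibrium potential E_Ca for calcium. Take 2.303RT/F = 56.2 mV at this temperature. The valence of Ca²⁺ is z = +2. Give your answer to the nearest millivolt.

105 mV

E = (56.2/z) · log₁₀([Ca²⁺]_out/[Ca²⁺]_in) with z = +2.
= (56.2/2) · log₁₀(2.1/0.00039) = 28.10 · log₁₀(5385)
= 28.10 · (3.7312) = 104.85 mV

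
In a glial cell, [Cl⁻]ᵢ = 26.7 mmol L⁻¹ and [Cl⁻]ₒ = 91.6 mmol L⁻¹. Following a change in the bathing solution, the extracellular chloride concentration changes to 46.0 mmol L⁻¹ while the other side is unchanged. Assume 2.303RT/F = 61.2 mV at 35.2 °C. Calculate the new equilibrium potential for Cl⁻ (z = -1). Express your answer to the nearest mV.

-14 mV

After the shift: [Cl⁻]_out = 46.0, [Cl⁻]_in = 26.7 mmol L⁻¹.
E_new = (61.2/-1)·log₁₀(46.0/26.7) = -61.20 · (0.2362) = -14.46 mV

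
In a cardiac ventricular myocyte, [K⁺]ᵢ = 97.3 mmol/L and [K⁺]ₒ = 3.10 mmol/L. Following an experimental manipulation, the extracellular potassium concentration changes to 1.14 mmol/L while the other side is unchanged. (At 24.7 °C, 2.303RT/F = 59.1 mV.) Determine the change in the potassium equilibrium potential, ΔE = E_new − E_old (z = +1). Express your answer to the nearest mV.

-26 mV

E_old = (59.1/1)·log₁₀(3.10/97.3) = -88.46 mV
E_new = (59.1/1)·log₁₀(1.14/97.3) = -114.13 mV
ΔE = -114.13 − (-88.46) = -25.68 mV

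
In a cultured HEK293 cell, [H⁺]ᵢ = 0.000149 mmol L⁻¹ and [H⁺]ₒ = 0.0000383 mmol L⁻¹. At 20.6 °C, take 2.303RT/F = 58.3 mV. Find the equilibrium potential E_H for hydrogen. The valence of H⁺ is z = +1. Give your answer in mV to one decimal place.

E = (58.3/z) · log₁₀([H⁺]_out/[H⁺]_in) with z = +1.
= (58.3/1) · log₁₀(0.0000383/0.000149) = 58.30 · log₁₀(0.257)
= 58.30 · (-0.5900) = -34.40 mV

-34.4 mV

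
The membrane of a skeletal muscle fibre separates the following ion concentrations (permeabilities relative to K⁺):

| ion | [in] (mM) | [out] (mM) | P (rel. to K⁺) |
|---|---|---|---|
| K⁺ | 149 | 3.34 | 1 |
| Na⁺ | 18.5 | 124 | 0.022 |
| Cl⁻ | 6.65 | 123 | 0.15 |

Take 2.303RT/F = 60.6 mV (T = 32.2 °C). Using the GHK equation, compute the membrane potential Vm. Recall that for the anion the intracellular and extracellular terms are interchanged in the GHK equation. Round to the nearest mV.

-83 mV

Vm = 60.6 · log₁₀[(Σ P·[cation]ₒ + Σ P·[anion]ᵢ) / (Σ P·[cation]ᵢ + Σ P·[anion]ₒ)]
Numerator = 1×3.34 + 0.022×124 + 0.15×6.65 = 7.066
Denominator = 1×149 + 0.022×18.5 + 0.15×123 = 167.9
Vm = 60.6 · log₁₀(0.042092) = 60.6 × (-1.3758) = -83.37 mV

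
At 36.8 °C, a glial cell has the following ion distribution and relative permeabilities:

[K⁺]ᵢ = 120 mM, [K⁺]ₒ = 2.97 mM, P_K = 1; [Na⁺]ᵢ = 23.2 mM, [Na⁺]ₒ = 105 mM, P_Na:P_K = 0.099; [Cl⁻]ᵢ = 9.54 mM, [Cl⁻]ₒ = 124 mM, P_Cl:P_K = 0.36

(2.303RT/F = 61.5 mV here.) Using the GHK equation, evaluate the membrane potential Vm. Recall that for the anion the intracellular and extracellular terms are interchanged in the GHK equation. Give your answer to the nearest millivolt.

-61 mV

Vm = 61.5 · log₁₀[(Σ P·[cation]ₒ + Σ P·[anion]ᵢ) / (Σ P·[cation]ᵢ + Σ P·[anion]ₒ)]
Numerator = 1×2.97 + 0.099×105 + 0.36×9.54 = 16.8
Denominator = 1×120 + 0.099×23.2 + 0.36×124 = 166.9
Vm = 61.5 · log₁₀(0.10063) = 61.5 × (-0.9973) = -61.33 mV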